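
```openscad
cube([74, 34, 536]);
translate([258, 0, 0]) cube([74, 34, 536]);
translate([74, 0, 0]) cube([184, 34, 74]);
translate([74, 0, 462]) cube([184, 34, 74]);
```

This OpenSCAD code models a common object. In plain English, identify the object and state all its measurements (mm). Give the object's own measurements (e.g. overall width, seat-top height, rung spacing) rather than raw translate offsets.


A rectangular picture frame lying in the x–z plane (depth along y). The opening is 184 mm wide (x) by 388 mm tall (z), surrounded by a border 74 mm wide on all four sides. The frame is 34 mm deep and is made of two full-height vertical stiles with two horizontal rails fitted between them.


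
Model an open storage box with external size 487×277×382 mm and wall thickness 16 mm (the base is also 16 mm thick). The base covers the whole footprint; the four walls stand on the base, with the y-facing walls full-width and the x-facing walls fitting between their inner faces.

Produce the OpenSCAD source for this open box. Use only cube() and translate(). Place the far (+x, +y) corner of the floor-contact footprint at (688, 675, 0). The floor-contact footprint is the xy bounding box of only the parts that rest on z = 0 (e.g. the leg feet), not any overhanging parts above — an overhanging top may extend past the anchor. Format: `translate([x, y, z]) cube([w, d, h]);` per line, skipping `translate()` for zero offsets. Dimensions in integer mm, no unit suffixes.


translate([201, 398, 0]) cube([487, 277, 16]);
translate([201, 398, 16]) cube([487, 16, 366]);
translate([201, 659, 16]) cube([487, 16, 366]);
translate([201, 414, 16]) cube([16, 245, 366]);
translate([672, 414, 16]) cube([16, 245, 366]);


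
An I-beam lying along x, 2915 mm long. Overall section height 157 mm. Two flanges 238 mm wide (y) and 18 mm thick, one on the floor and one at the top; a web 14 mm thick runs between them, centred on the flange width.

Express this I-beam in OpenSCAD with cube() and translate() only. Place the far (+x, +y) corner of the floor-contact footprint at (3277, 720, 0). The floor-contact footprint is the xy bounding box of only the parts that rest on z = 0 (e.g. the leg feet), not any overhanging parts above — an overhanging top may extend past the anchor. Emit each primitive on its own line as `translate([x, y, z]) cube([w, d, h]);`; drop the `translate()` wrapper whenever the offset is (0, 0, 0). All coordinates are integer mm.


translate([362, 482, 0]) cube([2915, 238, 18]);
translate([362, 594, 18]) cube([2915, 14, 121]);
translate([362, 482, 139]) cube([2915, 238, 18]);


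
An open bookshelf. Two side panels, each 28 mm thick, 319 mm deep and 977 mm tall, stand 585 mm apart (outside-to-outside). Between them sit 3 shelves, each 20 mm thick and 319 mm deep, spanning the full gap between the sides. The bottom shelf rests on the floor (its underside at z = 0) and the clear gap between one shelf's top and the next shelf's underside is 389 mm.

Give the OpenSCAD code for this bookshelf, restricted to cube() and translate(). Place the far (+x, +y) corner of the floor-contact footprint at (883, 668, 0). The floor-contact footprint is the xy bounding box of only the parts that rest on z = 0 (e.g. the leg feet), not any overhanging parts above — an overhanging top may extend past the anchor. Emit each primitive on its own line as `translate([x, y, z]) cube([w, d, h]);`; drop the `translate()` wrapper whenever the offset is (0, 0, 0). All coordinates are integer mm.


translate([298, 349, 0]) cube([28, 319, 977]);
translate([855, 349, 0]) cube([28, 319, 977]);
translate([326, 349, 0]) cube([529, 319, 20]);
translate([326, 349, 409]) cube([529, 319, 20]);
translate([326, 349, 818]) cube([529, 319, 20]);


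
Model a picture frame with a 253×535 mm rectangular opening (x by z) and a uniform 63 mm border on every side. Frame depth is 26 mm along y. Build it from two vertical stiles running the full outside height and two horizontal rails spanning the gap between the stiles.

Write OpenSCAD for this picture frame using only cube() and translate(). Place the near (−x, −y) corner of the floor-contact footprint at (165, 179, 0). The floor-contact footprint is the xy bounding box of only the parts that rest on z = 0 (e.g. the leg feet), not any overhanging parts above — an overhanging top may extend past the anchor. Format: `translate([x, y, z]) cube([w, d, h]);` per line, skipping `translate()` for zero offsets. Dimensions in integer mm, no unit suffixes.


translate([165, 179, 0]) cube([63, 26, 661]);
translate([481, 179, 0]) cube([63, 26, 661]);
translate([228, 179, 0]) cube([253, 26, 63]);
translate([228, 179, 598]) cube([253, 26, 63]);


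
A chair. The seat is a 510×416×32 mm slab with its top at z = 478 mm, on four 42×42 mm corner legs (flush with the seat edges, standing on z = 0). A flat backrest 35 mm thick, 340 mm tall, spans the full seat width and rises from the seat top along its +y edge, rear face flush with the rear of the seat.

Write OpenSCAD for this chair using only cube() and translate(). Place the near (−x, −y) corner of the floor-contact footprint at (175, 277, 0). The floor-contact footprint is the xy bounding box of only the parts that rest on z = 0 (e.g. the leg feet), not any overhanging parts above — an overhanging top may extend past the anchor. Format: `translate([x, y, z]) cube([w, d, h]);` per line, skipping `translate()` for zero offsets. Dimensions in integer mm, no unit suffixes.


translate([175, 277, 446]) cube([510, 416, 32]);
translate([175, 277, 0]) cube([42, 42, 446]);
translate([643, 277, 0]) cube([42, 42, 446]);
translate([175, 651, 0]) cube([42, 42, 446]);
translate([643, 651, 0]) cube([42, 42, 446]);
translate([175, 658, 478]) cube([510, 35, 340]);


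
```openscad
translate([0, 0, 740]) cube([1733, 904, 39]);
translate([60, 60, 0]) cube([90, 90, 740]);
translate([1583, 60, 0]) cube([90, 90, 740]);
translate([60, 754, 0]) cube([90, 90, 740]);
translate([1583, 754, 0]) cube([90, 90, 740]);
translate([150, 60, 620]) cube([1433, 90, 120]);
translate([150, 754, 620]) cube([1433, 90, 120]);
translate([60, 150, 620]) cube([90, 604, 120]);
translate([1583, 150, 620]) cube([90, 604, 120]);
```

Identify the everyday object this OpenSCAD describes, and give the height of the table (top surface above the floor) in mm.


A table. The table height is 779 mm.

A 1733×904×39 slab sits at z = 740 on four 90 mm square posts — a table. The top surface is at 740 + 39 = 779 mm.


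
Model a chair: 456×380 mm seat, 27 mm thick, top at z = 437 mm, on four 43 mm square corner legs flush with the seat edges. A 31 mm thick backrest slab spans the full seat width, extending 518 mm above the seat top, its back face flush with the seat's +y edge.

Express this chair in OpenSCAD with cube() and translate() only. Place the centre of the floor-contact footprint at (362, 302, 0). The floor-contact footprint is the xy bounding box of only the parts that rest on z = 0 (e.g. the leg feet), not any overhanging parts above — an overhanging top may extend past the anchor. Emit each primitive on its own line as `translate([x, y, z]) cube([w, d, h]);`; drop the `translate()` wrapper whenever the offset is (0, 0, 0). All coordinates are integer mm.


translate([134, 112, 410]) cube([456, 380, 27]);
translate([134, 112, 0]) cube([43, 43, 410]);
translate([547, 112, 0]) cube([43, 43, 410]);
translate([134, 449, 0]) cube([43, 43, 410]);
translate([547, 449, 0]) cube([43, 43, 410]);
translate([134, 461, 437]) cube([456, 31, 518]);


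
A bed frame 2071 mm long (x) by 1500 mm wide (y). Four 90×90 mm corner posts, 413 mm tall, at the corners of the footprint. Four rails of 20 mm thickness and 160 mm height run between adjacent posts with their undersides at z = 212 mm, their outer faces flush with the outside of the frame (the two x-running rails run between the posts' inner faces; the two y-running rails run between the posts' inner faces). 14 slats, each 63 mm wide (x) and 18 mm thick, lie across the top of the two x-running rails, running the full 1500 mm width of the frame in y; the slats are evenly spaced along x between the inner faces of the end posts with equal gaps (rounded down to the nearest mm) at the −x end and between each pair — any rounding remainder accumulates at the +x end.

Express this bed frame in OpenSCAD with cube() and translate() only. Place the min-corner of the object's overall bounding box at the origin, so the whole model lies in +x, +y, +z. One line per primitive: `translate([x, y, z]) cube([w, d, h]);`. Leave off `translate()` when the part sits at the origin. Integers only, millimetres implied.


cube([90, 90, 413]);
translate([0, 1410, 0]) cube([90, 90, 413]);
translate([1981, 0, 0]) cube([90, 90, 413]);
translate([1981, 1410, 0]) cube([90, 90, 413]);
translate([90, 0, 212]) cube([1891, 20, 160]);
translate([90, 1480, 212]) cube([1891, 20, 160]);
translate([0, 90, 212]) cube([20, 1320, 160]);
translate([2051, 90, 212]) cube([20, 1320, 160]);
translate([157, 0, 372]) cube([63, 1500, 18]);
translate([287, 0, 372]) cube([63, 1500, 18]);
translate([417, 0, 372]) cube([63, 1500, 18]);
translate([547, 0, 372]) cube([63, 1500, 18]);
translate([677, 0, 372]) cube([63, 1500, 18]);
translate([807, 0, 372]) cube([63, 1500, 18]);
translate([937, 0, 372]) cube([63, 1500, 18]);
translate([1067, 0, 372]) cube([63, 1500, 18]);
translate([1197, 0, 372]) cube([63, 1500, 18]);
translate([1327, 0, 372]) cube([63, 1500, 18]);
translate([1457, 0, 372]) cube([63, 1500, 18]);
translate([1587, 0, 372]) cube([63, 1500, 18]);
translate([1717, 0, 372]) cube([63, 1500, 18]);
translate([1847, 0, 372]) cube([63, 1500, 18]);


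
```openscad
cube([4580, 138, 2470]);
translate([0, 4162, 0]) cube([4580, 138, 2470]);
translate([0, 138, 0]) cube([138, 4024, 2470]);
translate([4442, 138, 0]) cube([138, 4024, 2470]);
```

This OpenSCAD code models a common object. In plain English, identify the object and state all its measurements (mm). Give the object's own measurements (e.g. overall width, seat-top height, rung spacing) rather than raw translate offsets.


The wall frame of a small rectangular building: four walls, each 2470 mm tall and 138 mm thick, enclosing a footprint 4580 mm (x) by 4300 mm (y) outside-to-outside, with no floor or roof. The front and back walls (the −y and +y sides) span the full width; the two side walls fit between them.


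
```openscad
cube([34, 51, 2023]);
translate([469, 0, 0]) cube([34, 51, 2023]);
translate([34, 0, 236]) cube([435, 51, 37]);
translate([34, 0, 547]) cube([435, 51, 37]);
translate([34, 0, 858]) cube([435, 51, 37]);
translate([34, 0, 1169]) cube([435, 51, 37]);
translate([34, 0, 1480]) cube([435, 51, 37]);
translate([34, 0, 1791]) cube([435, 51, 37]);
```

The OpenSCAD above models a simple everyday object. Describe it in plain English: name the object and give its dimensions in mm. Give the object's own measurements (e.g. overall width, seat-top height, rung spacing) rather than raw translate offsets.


A straight ladder. Two 34×51 mm vertical rails, 2023 mm tall, stand 503 mm apart (outside-to-outside) with their front faces coplanar on the −y side. 6 rungs, each 51 mm deep and 37 mm tall, span between the inner faces of the rails, front faces flush with the rails. The lowest rung's underside is at z = 236 mm and rungs are spaced 311 mm apart (underside to underside).


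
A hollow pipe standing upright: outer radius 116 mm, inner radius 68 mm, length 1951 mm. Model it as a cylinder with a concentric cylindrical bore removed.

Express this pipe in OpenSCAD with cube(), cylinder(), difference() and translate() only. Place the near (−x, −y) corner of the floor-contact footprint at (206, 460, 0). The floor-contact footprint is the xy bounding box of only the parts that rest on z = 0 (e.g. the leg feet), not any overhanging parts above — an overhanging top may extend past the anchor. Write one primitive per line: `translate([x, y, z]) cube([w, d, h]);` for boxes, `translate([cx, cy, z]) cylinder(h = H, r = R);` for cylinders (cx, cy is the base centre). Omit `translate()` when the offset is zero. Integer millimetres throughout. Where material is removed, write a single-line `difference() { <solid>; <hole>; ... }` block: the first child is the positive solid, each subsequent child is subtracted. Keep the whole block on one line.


difference() { translate([322, 576, 0]) cylinder(h = 1951, r = 116); translate([322, 576, 0]) cylinder(h = 1951, r = 68); }


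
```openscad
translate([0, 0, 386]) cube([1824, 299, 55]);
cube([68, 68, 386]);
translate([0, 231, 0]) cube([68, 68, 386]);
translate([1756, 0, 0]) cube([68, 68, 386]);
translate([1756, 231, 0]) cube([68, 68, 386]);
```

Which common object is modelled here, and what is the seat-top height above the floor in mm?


A bench. The seat-top height is 441 mm.

A long slab on four corner posts — a bench. The slab sits at z = 386 with thickness 55, so the top is 386 + 55 = 441 mm.


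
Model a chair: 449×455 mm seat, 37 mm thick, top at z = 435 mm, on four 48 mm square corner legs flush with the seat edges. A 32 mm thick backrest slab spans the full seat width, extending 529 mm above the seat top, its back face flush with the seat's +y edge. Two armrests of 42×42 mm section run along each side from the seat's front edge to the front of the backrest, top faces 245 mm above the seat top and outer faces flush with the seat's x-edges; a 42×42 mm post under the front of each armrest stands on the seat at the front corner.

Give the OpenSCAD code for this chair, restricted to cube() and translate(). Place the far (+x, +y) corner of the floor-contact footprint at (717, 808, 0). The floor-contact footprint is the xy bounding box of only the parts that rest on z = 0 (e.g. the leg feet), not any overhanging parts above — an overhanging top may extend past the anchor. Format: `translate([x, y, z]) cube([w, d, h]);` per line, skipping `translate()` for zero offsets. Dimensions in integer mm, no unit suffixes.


// leg_h = 435 - 37 = 398
// arm post h = 245 - 42 = 203
translate([268, 353, 398]) cube([449, 455, 37]);
translate([268, 353, 0]) cube([48, 48, 398]);
translate([669, 353, 0]) cube([48, 48, 398]);
translate([268, 760, 0]) cube([48, 48, 398]);
translate([669, 760, 0]) cube([48, 48, 398]);
translate([268, 776, 435]) cube([449, 32, 529]);
translate([268, 353, 638]) cube([42, 423, 42]);
translate([675, 353, 638]) cube([42, 423, 42]);
translate([268, 353, 435]) cube([42, 42, 203]);
translate([675, 353, 435]) cube([42, 42, 203]);


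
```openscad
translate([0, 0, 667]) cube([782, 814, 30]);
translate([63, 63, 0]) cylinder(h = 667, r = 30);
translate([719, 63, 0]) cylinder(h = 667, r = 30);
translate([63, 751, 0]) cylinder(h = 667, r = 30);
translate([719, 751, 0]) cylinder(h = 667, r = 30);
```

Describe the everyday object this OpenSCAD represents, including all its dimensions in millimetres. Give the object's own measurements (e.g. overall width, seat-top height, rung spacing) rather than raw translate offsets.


A rectangular dining table. The top is 782×814×30 mm with its upper surface at z = 697 mm. It stands on four round legs of 60 mm diameter, each leg's bounding box inset 33 mm from the nearest pair of top edges, running from the floor to the underside of the top.


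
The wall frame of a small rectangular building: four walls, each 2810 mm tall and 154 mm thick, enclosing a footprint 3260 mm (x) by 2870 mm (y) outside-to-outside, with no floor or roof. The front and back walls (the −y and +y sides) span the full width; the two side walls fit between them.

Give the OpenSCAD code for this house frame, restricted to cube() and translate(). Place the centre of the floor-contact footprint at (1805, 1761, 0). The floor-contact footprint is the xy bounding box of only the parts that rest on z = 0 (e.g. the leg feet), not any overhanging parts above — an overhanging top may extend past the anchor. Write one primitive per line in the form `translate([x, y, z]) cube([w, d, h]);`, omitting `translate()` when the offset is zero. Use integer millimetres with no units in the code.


translate([175, 326, 0]) cube([3260, 154, 2810]);
translate([175, 3042, 0]) cube([3260, 154, 2810]);
translate([175, 480, 0]) cube([154, 2562, 2810]);
translate([3281, 480, 0]) cube([154, 2562, 2810]);


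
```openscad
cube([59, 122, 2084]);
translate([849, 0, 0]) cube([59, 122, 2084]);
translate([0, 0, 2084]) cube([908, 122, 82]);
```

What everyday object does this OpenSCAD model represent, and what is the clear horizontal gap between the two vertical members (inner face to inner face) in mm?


A door frame. The clear opening width is 790 mm.

Two 2084 mm tall posts with a header on top — a door frame. The left jamb is 59 mm wide at x = 0; the right jamb starts at x = 849. The clear opening is 849 − 59 = 790 mm.


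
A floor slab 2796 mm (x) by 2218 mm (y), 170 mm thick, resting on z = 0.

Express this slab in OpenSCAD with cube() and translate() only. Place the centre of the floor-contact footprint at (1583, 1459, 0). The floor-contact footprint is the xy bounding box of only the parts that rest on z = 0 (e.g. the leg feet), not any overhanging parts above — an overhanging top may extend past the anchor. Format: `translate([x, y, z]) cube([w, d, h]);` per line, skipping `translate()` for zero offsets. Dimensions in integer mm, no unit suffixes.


translate([185, 350, 0]) cube([2796, 2218, 170]);


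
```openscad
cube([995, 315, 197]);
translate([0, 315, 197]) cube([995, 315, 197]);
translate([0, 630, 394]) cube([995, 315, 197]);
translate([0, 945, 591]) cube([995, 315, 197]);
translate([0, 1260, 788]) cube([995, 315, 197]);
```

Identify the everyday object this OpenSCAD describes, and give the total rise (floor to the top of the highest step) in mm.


A staircase. The total rise is 985 mm.

5 identical blocks, each offset up and back from the previous — a staircase. Each step is 197 mm tall and there are 5 of them, so the total rise is 5 × 197 = 985 mm.


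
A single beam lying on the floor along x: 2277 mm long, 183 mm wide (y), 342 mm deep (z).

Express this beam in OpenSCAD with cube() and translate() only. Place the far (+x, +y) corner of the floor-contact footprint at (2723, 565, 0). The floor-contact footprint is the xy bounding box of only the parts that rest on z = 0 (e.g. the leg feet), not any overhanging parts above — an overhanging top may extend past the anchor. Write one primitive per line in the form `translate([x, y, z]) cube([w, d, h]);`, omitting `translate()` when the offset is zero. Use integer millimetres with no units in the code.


translate([446, 382, 0]) cube([2277, 183, 342]);


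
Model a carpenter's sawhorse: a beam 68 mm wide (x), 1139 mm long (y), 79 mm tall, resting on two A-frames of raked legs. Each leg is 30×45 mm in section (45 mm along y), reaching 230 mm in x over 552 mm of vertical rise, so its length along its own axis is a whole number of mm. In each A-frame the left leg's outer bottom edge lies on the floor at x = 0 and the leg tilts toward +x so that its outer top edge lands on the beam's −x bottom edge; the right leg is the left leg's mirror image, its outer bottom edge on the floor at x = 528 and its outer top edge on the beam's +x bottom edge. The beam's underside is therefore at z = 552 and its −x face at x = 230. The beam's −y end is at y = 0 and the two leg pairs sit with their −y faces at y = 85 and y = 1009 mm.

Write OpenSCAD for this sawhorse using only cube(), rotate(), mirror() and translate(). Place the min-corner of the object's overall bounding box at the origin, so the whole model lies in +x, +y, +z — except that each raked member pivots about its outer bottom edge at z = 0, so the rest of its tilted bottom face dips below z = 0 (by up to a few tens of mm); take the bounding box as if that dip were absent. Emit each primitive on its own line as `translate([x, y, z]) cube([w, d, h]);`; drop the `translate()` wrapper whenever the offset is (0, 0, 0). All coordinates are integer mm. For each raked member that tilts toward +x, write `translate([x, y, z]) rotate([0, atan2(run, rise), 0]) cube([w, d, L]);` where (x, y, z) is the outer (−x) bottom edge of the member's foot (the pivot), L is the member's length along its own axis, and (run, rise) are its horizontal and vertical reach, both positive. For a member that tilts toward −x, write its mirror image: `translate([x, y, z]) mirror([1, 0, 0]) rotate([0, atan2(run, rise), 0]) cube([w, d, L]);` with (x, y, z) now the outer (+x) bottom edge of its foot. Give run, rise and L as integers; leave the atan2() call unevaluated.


// leg length = √(230² + 552²) = 598
// right-leg outer foot x = 2·230 + 68 = 528
// beam min-corner = (230, 0, 552)
translate([230, 0, 552]) cube([68, 1139, 79]);
translate([0, 85, 0]) rotate([0, atan2(230, 552), 0]) cube([30, 45, 598]);
translate([528, 85, 0]) mirror([1, 0, 0]) rotate([0, atan2(230, 552), 0]) cube([30, 45, 598]);
translate([0, 1009, 0]) rotate([0, atan2(230, 552), 0]) cube([30, 45, 598]);
translate([528, 1009, 0]) mirror([1, 0, 0]) rotate([0, atan2(230, 552), 0]) cube([30, 45, 598]);


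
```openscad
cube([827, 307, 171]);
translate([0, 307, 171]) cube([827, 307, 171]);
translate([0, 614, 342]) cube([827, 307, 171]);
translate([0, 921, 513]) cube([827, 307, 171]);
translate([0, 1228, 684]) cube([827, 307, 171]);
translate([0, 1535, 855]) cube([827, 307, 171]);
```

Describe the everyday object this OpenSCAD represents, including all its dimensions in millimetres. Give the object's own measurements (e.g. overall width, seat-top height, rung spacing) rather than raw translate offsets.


A straight staircase of 6 solid steps. Each step is 827 mm wide (x), 307 mm deep (y, the going) and 171 mm tall (the rise). The first step rests on the floor; each subsequent step sits one going further in +y and one rise higher in +z, directly behind and above the previous step with no overlap.


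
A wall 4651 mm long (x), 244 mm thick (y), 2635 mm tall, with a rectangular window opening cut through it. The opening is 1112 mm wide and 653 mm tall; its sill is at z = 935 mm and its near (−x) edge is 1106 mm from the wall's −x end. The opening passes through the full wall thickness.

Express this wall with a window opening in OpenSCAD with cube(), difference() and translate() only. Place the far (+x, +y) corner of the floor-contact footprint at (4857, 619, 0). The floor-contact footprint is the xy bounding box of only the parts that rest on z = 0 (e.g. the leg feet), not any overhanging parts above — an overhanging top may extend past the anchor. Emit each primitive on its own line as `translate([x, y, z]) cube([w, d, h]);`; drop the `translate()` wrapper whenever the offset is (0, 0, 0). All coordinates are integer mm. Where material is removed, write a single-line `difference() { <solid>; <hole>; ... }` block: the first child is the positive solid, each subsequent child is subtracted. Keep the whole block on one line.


difference() { translate([206, 375, 0]) cube([4651, 244, 2635]); translate([1312, 375, 935]) cube([1112, 244, 653]); }


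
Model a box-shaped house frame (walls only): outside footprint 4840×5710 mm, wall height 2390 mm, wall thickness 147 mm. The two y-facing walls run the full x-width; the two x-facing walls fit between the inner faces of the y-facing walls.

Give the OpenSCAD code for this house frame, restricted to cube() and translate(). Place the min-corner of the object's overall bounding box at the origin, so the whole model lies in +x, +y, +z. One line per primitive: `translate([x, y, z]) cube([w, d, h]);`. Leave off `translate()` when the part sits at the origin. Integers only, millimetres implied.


cube([4840, 147, 2390]);
translate([0, 5563, 0]) cube([4840, 147, 2390]);
translate([0, 147, 0]) cube([147, 5416, 2390]);
translate([4693, 147, 0]) cube([147, 5416, 2390]);


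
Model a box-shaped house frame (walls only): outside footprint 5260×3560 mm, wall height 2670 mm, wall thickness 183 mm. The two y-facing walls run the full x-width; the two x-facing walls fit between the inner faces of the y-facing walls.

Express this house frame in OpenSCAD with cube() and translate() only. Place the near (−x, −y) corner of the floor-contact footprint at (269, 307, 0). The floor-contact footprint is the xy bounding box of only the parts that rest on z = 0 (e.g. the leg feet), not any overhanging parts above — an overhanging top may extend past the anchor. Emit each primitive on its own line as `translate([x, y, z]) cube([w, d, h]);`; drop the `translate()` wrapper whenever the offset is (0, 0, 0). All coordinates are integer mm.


translate([269, 307, 0]) cube([5260, 183, 2670]);
translate([269, 3684, 0]) cube([5260, 183, 2670]);
translate([269, 490, 0]) cube([183, 3194, 2670]);
translate([5346, 490, 0]) cube([183, 3194, 2670]);


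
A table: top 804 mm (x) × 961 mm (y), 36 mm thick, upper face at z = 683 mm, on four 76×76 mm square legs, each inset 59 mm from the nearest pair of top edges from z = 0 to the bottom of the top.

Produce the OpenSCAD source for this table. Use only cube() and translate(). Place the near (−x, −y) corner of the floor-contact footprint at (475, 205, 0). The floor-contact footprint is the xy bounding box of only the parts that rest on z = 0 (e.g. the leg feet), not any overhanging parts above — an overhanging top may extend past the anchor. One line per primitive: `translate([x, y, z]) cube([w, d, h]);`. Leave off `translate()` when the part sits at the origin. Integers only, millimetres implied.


translate([416, 146, 647]) cube([804, 961, 36]);
translate([475, 205, 0]) cube([76, 76, 647]);
translate([1085, 205, 0]) cube([76, 76, 647]);
translate([475, 972, 0]) cube([76, 76, 647]);
translate([1085, 972, 0]) cube([76, 76, 647]);


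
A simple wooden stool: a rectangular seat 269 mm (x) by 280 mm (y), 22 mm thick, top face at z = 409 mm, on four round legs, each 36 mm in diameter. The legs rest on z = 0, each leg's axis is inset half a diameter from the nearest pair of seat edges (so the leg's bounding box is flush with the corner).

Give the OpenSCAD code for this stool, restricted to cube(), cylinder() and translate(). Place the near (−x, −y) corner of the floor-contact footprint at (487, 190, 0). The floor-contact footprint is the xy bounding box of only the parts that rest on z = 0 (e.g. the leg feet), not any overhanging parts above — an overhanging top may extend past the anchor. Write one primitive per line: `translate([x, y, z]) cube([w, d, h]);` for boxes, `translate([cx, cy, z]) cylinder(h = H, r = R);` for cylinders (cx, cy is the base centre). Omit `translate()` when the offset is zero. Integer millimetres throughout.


translate([487, 190, 387]) cube([269, 280, 22]);
translate([505, 208, 0]) cylinder(h = 387, r = 18);
translate([738, 208, 0]) cylinder(h = 387, r = 18);
translate([505, 452, 0]) cylinder(h = 387, r = 18);
translate([738, 452, 0]) cylinder(h = 387, r = 18);


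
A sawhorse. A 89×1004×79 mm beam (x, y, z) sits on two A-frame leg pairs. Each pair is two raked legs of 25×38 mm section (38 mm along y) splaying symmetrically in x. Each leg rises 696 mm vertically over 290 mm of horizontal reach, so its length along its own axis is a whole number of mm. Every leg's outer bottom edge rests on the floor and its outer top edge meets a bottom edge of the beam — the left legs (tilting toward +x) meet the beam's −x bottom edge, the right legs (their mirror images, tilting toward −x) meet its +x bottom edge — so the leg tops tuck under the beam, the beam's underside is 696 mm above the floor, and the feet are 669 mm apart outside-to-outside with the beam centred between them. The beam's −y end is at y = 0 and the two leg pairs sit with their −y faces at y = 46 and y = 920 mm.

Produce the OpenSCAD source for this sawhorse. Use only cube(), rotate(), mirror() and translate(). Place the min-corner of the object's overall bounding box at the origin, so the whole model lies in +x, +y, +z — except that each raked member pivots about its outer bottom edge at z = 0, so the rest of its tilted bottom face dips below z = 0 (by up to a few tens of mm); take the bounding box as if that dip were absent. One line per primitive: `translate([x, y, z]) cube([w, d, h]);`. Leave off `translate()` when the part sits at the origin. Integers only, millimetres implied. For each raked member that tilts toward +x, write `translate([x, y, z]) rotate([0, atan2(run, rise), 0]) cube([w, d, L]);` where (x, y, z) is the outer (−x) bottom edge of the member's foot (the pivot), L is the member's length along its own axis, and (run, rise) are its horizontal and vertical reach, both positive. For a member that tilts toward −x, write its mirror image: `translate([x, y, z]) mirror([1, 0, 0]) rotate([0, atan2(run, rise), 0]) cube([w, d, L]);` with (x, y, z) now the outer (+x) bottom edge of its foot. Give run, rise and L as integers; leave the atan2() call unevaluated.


translate([290, 0, 696]) cube([89, 1004, 79]);
translate([0, 46, 0]) rotate([0, atan2(290, 696), 0]) cube([25, 38, 754]);
translate([669, 46, 0]) mirror([1, 0, 0]) rotate([0, atan2(290, 696), 0]) cube([25, 38, 754]);
translate([0, 920, 0]) rotate([0, atan2(290, 696), 0]) cube([25, 38, 754]);
translate([669, 920, 0]) mirror([1, 0, 0]) rotate([0, atan2(290, 696), 0]) cube([25, 38, 754]);


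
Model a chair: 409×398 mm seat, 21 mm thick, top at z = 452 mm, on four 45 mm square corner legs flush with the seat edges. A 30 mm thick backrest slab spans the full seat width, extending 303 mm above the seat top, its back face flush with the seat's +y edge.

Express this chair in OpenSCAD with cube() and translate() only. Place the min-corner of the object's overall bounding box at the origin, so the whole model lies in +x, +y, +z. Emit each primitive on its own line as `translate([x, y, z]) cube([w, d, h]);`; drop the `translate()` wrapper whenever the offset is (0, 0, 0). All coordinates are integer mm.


translate([0, 0, 431]) cube([409, 398, 21]);
cube([45, 45, 431]);
translate([364, 0, 0]) cube([45, 45, 431]);
translate([0, 353, 0]) cube([45, 45, 431]);
translate([364, 353, 0]) cube([45, 45, 431]);
translate([0, 368, 452]) cube([409, 30, 303]);


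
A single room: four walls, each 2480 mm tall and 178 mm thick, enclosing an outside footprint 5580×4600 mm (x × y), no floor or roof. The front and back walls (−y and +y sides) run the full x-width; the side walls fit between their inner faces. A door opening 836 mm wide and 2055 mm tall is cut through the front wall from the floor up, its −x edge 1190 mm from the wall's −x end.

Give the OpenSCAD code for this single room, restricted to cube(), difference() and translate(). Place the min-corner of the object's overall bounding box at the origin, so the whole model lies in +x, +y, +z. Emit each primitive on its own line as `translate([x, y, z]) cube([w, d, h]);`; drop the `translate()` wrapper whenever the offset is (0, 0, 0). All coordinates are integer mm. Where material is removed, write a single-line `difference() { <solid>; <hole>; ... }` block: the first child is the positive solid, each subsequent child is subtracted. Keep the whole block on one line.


difference() { cube([5580, 178, 2480]); translate([1190, 0, 0]) cube([836, 178, 2055]); }
translate([0, 4422, 0]) cube([5580, 178, 2480]);
translate([0, 178, 0]) cube([178, 4244, 2480]);
translate([5402, 178, 0]) cube([178, 4244, 2480]);


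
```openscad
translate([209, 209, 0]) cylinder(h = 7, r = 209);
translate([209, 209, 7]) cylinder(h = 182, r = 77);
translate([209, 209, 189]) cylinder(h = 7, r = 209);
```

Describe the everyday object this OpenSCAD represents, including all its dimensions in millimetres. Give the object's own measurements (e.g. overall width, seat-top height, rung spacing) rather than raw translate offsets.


A spool: two coaxial disc flanges of radius 209 mm and thickness 7 mm, joined by a core cylinder of radius 77 mm and height 182 mm. The lower flange rests on z = 0 and the three cylinders share a vertical axis.


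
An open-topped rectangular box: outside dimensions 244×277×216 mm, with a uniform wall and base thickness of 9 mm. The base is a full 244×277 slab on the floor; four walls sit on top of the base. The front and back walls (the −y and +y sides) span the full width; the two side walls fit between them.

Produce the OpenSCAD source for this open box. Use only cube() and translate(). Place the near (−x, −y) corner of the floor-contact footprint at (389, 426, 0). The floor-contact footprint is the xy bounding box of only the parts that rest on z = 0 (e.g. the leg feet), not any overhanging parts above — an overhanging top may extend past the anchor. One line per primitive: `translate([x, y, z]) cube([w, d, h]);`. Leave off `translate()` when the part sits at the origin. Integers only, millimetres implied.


translate([389, 426, 0]) cube([244, 277, 9]);
translate([389, 426, 9]) cube([244, 9, 207]);
translate([389, 694, 9]) cube([244, 9, 207]);
translate([389, 435, 9]) cube([9, 259, 207]);
translate([624, 435, 9]) cube([9, 259, 207]);


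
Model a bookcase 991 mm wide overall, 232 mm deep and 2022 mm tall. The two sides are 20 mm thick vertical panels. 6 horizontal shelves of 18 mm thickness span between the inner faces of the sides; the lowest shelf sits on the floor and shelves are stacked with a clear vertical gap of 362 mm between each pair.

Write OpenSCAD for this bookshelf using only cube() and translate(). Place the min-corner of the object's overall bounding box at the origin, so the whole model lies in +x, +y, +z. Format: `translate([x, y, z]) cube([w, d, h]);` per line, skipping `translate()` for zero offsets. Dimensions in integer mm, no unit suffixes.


cube([20, 232, 2022]);
translate([971, 0, 0]) cube([20, 232, 2022]);
translate([20, 0, 0]) cube([951, 232, 18]);
translate([20, 0, 380]) cube([951, 232, 18]);
translate([20, 0, 760]) cube([951, 232, 18]);
translate([20, 0, 1140]) cube([951, 232, 18]);
translate([20, 0, 1520]) cube([951, 232, 18]);
translate([20, 0, 1900]) cube([951, 232, 18]);


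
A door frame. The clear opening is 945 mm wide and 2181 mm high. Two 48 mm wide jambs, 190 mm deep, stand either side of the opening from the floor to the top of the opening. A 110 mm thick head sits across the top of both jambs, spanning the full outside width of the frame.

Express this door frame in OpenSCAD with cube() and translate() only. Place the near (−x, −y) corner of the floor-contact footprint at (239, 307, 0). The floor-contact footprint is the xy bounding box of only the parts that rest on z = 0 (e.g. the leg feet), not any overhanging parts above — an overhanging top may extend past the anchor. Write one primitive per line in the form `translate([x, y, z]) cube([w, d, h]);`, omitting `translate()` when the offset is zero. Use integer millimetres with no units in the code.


translate([239, 307, 0]) cube([48, 190, 2181]);
translate([1232, 307, 0]) cube([48, 190, 2181]);
translate([239, 307, 2181]) cube([1041, 190, 110]);


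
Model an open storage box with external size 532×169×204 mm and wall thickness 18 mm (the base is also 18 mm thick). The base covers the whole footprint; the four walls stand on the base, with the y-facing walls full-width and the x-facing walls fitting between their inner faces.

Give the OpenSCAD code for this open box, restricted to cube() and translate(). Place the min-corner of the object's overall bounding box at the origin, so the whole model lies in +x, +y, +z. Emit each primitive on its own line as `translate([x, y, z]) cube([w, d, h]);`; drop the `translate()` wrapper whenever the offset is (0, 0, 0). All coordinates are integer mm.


cube([532, 169, 18]);
translate([0, 0, 18]) cube([532, 18, 186]);
translate([0, 151, 18]) cube([532, 18, 186]);
translate([0, 18, 18]) cube([18, 133, 186]);
translate([514, 18, 18]) cube([18, 133, 186]);


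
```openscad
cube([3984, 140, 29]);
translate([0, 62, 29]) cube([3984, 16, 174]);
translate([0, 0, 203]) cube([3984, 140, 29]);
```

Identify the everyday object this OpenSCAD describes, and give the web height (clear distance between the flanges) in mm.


An I-beam. The web height is 174 mm.

Two wide flanges with a thin centred web — an I-beam. Overall 232 mm minus two 29 mm flanges gives a web of 232 − 2·29 = 174 mm.


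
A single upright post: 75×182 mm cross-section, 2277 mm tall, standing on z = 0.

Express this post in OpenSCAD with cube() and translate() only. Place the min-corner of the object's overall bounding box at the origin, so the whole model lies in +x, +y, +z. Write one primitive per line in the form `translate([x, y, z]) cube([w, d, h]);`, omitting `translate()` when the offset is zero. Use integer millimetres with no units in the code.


cube([75, 182, 2277]);


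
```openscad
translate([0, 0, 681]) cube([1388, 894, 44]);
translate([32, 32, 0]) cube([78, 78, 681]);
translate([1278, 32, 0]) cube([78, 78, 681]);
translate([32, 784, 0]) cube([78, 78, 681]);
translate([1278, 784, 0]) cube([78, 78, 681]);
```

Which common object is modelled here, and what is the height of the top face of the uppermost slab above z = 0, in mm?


A table. The table height is 725 mm.

A 1388×894×44 slab sits at z = 681 on four 78 mm square posts — a table. The top surface is at 681 + 44 = 725 mm.


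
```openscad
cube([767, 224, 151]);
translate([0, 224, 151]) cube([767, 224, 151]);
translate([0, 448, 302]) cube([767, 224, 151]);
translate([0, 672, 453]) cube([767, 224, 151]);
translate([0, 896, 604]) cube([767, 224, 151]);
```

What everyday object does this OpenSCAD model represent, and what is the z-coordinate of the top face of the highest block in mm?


A staircase. The total rise is 755 mm.

5 identical blocks, each offset up and back from the previous — a staircase. Each step is 151 mm tall and there are 5 of them, so the total rise is 5 × 151 = 755 mm.


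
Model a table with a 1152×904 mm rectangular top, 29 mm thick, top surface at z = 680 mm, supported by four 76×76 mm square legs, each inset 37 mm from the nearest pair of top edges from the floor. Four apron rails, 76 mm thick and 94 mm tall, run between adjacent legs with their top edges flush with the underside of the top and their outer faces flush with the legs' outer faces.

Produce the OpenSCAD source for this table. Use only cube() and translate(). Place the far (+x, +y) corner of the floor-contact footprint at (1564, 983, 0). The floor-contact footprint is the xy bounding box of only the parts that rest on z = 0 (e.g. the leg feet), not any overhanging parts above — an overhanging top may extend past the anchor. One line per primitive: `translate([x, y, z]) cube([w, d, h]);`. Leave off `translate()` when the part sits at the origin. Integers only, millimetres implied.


translate([449, 116, 651]) cube([1152, 904, 29]);
translate([486, 153, 0]) cube([76, 76, 651]);
translate([1488, 153, 0]) cube([76, 76, 651]);
translate([486, 907, 0]) cube([76, 76, 651]);
translate([1488, 907, 0]) cube([76, 76, 651]);
translate([562, 153, 557]) cube([926, 76, 94]);
translate([562, 907, 557]) cube([926, 76, 94]);
translate([486, 229, 557]) cube([76, 678, 94]);
translate([1488, 229, 557]) cube([76, 678, 94]);


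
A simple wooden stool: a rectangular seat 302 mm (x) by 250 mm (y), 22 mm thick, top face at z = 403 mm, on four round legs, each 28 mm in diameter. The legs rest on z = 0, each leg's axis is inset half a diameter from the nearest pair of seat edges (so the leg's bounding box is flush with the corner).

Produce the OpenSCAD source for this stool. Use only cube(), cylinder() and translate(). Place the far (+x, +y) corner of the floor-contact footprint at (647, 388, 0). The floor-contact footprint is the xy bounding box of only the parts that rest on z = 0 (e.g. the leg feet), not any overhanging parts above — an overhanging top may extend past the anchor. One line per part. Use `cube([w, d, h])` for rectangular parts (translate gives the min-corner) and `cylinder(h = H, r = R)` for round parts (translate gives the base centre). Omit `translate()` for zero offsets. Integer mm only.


// leg_h = 403 - 22 = 381
translate([345, 138, 381]) cube([302, 250, 22]);
translate([359, 152, 0]) cylinder(h = 381, r = 14);
translate([633, 152, 0]) cylinder(h = 381, r = 14);
translate([359, 374, 0]) cylinder(h = 381, r = 14);
translate([633, 374, 0]) cylinder(h = 381, r = 14);
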